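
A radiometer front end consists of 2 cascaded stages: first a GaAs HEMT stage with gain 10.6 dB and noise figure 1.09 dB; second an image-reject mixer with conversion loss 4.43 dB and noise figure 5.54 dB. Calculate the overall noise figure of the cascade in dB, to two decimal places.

Convert to linear (a loss of L dB is a gain of −L dB): F_i = 10^(NF_i/10), G_i = 10^(G_i,dB/10)
  Stage 1: F_1 = 10^(1.09/10) = 1.285, G_1 = 10^(10.6/10) = 11.48
  Stage 2: F_2 = 10^(5.54/10) = 3.581, G_2 = 10^(−4.43/10) = 0.3606
Friis cascade:
  F = 1.285 + (3.581 − 1)/11.48 = 1.510
NF = 10 log₁₀(1.510) = 1.79 dB

1.79 dB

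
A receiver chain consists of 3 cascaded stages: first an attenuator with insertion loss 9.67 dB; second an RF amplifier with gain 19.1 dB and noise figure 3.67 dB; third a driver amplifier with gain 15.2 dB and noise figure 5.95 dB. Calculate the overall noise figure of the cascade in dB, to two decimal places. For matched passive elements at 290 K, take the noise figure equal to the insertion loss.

Convert to linear (a loss of L dB is a gain of −L dB): F_i = 10^(NF_i/10), G_i = 10^(G_i,dB/10)
  Stage 1: F_1 = 10^(9.67/10) = 9.268, G_1 = 10^(−9.67/10) = 0.1079
  Stage 2: F_2 = 10^(3.67/10) = 2.328, G_2 = 10^(19.1/10) = 81.28
  Stage 3: F_3 = 10^(5.95/10) = 3.936, G_3 = 10^(15.2/10) = 33.11
Friis cascade:
  F = 9.268 + (2.328 − 1)/0.1079 + (3.936 − 1)/8.770 = 21.91
NF = 10 log₁₀(21.91) = 13.41 dB

13.41 dB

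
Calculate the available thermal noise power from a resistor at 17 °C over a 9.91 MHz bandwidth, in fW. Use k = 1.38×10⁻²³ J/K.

T = 17 °C + 273.15 = 290.15 K
P_n = kTB = 1.38×10⁻²³ × 290.15 × 9.91×10⁶ = 3.97×10⁻¹⁴ W = 39.7 fW

39.7 fW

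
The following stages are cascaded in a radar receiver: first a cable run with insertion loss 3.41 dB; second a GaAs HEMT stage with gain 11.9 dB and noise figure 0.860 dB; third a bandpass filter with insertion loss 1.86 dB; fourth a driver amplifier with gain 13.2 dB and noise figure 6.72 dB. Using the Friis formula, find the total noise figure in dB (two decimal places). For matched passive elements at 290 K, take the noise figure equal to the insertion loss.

Convert to linear (a loss of L dB is a gain of −L dB): F_i = 10^(NF_i/10), G_i = 10^(G_i,dB/10)
  Stage 1: F_1 = 10^(3.41/10) = 2.193, G_1 = 10^(−3.41/10) = 0.4560
  Stage 2: F_2 = 10^(0.860/10) = 1.219, G_2 = 10^(11.9/10) = 15.49
  Stage 3: F_3 = 10^(1.86/10) = 1.535, G_3 = 10^(−1.86/10) = 0.6516
  Stage 4: F_4 = 10^(6.72/10) = 4.699, G_4 = 10^(13.2/10) = 20.89
Friis cascade:
  F = 2.193 + (1.219 − 1)/0.4560 + (1.535 − 1)/7.063 + (4.699 − 1)/4.603 = 3.552
NF = 10 log₁₀(3.552) = 5.51 dB

5.51 dB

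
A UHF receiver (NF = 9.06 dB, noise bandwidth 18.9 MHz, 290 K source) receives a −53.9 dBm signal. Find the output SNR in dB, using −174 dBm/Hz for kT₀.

Noise floor: N = −174 + 10 log₁₀(B) + NF
10 log₁₀(1.89×10⁷) = 72.76 dB
N = −174 + 72.76 + 9.06 = −92.18 dBm
SNR = P_sig − N = −53.9 − (−92.18) = 38.28 dB → 38.3 dB

38.3 dB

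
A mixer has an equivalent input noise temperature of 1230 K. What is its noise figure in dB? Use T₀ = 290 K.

7.19 dB

F = 1 + T_e/T₀ = 1 + 1230/290 = 5.24138
NF = 10 log₁₀(5.24138) = 7.19 dB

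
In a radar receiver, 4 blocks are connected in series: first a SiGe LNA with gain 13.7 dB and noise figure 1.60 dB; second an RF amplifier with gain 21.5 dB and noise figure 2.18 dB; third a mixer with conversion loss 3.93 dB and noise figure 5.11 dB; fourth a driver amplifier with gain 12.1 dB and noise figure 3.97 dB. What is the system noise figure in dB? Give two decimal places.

Convert to linear (a loss of L dB is a gain of −L dB): F_i = 10^(NF_i/10), G_i = 10^(G_i,dB/10)
  Stage 1: F_1 = 10^(1.60/10) = 1.445, G_1 = 10^(13.7/10) = 23.44
  Stage 2: F_2 = 10^(2.18/10) = 1.652, G_2 = 10^(21.5/10) = 141.3
  Stage 3: F_3 = 10^(5.11/10) = 3.243, G_3 = 10^(−3.93/10) = 0.4046
  Stage 4: F_4 = 10^(3.97/10) = 2.495, G_4 = 10^(12.1/10) = 16.22
Friis cascade:
  F = 1.445 + (1.652 − 1)/23.44 + (3.243 − 1)/3311 + (2.495 − 1)/1340 = 1.475
NF = 10 log₁₀(1.475) = 1.69 dB

1.69 dB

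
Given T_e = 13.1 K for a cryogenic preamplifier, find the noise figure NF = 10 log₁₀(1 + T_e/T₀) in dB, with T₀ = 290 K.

0.192 dB

F = 1 + T_e/T₀ = 1 + 13.1/290 = 1.04517
NF = 10 log₁₀(1.04517) = 0.192 dB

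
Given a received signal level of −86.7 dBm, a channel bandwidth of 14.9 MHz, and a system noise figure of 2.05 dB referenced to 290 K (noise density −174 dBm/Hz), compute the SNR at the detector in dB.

Noise floor: N = −174 + 10 log₁₀(B) + NF
10 log₁₀(1.49×10⁷) = 71.73 dB
N = −174 + 71.73 + 2.05 = −100.22 dBm
SNR = P_sig − N = −86.7 − (−100.22) = 13.52 dB → 13.5 dB

13.5 dB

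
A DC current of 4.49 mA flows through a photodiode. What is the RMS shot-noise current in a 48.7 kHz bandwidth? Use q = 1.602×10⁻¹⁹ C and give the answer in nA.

I_n = √(2qI·B)
2qI·B = 2 × 1.602×10⁻¹⁹ × 4.49×10⁻³ × 4.87×10⁴ = 7.01×10⁻¹⁷ A²
I_n = √(7.01×10⁻¹⁷) = 8.37×10⁻⁹ A = 8.37 nA

8.37 nA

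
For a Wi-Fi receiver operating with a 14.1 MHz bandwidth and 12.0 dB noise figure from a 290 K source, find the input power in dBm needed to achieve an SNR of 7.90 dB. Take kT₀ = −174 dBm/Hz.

−82.6 dBm

Sensitivity = −174 + 10 log₁₀(B) + NF + SNR_min
= −174 + 71.49 + 12.0 + 7.90
= −82.61 dBm → −82.6 dBm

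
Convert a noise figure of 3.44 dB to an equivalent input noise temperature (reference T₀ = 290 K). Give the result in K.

F = 10^(3.44/10) = 2.208
T_e = (F − 1)·T₀ = (2.208 − 1) × 290 = 350 K

350 K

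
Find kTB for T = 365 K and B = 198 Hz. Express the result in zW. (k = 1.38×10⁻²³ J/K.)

997 zW

P_n = kTB = 1.38×10⁻²³ × 365 × 1.98×10² = 9.97×10⁻¹⁹ W = 997 zW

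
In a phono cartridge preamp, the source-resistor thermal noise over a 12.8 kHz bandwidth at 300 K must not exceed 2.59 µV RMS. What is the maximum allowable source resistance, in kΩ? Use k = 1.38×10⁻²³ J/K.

Johnson–Nyquist: V_n = √(4kTRB) ⇒ R = V_n² / (4kTB)
4kTB = 4 × 1.38×10⁻²³ × 300 × 1.28×10⁴ = 2.12×10⁻¹⁶
R = (2.59×10⁻⁶)² / 2.12×10⁻¹⁶ = 3.16×10⁴ Ω = 31.6 kΩ

31.6 kΩ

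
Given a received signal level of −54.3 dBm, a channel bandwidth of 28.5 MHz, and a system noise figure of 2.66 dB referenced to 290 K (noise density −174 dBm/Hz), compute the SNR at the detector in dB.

Noise floor: N = −174 + 10 log₁₀(B) + NF
10 log₁₀(2.85×10⁷) = 74.55 dB
N = −174 + 74.55 + 2.66 = −96.79 dBm
SNR = P_sig − N = −54.3 − (−96.79) = 42.49 dB → 42.5 dB

42.5 dB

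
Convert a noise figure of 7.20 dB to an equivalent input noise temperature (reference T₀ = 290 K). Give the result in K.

1232 K

F = 10^(7.20/10) = 5.24807
T_e = (F − 1)·T₀ = (5.24807 − 1) × 290 = 1232 K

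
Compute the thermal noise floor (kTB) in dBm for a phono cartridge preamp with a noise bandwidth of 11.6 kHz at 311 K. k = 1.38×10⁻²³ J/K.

−133.0 dBm

P_n = kTB = 1.38×10⁻²³ × 311 × 1.16×10⁴ = 4.98×10⁻¹⁷ W
In dBm: 10 log₁₀(4.98×10⁻¹⁷ / 10⁻³) = −133.0 dBm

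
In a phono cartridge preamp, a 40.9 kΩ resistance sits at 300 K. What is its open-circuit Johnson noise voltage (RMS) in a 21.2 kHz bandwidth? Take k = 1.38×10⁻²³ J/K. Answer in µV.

3.79 µV

V_n = √(4kTRB)
4kTRB = 4 × 1.38×10⁻²³ × 300 × 4.09×10⁴ × 2.12×10⁴ = 1.44×10⁻¹¹ V²
V_n = √(1.44×10⁻¹¹) = 3.79×10⁻⁶ V = 3.79 µV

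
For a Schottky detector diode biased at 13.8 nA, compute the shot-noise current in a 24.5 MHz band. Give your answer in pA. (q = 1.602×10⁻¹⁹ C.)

I_n = √(2qI·B)
2qI·B = 2 × 1.602×10⁻¹⁹ × 1.38×10⁻⁸ × 2.45×10⁷ = 1.08×10⁻¹⁹ A²
I_n = √(1.08×10⁻¹⁹) = 3.29×10⁻¹⁰ A = 329 pA

329 pA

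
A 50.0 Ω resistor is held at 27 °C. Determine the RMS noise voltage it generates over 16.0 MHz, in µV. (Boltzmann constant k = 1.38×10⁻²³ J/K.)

T = 27 °C + 273.15 = 300.15 K
V_n = √(4kTRB)
4kTRB = 4 × 1.38×10⁻²³ × 300.15 × 5.00×10¹ × 1.60×10⁷ = 1.33×10⁻¹¹ V²
V_n = √(1.33×10⁻¹¹) = 3.64×10⁻⁶ V = 3.64 µV

3.64 µV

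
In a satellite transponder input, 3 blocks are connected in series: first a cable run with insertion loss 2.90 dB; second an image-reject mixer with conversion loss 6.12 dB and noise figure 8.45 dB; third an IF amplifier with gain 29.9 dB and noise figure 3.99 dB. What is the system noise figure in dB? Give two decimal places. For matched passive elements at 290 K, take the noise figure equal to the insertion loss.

Convert to linear (a loss of L dB is a gain of −L dB): F_i = 10^(NF_i/10), G_i = 10^(G_i,dB/10)
  Stage 1: F_1 = 10^(2.90/10) = 1.950, G_1 = 10^(−2.90/10) = 0.5129
  Stage 2: F_2 = 10^(8.45/10) = 6.998, G_2 = 10^(−6.12/10) = 0.2443
  Stage 3: F_3 = 10^(3.99/10) = 2.506, G_3 = 10^(29.9/10) = 977.2
Friis cascade:
  F = 1.950 + (6.998 − 1)/0.5129 + (2.506 − 1)/0.1253 = 25.66
NF = 10 log₁₀(25.66) = 14.09 dB

14.09 dB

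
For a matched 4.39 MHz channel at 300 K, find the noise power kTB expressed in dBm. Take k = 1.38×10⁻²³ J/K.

P_n = kTB = 1.38×10⁻²³ × 300 × 4.39×10⁶ = 1.82×10⁻¹⁴ W
In dBm: 10 log₁₀(1.82×10⁻¹⁴ / 10⁻³) = −107.4 dBm

−107.4 dBm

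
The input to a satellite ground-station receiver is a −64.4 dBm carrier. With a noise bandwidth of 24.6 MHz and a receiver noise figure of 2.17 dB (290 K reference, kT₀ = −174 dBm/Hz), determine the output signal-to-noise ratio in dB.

Noise floor: N = −174 + 10 log₁₀(B) + NF
10 log₁₀(2.46×10⁷) = 73.91 dB
N = −174 + 73.91 + 2.17 = −97.92 dBm
SNR = P_sig − N = −64.4 − (−97.92) = 33.52 dB → 33.5 dB

33.5 dB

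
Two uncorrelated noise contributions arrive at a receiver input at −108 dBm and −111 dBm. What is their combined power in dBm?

Convert to linear, add, convert back:
P₁ = 1.58×10⁻¹⁴ W, P₂ = 7.94×10⁻¹⁵ W
P_tot = 2.38×10⁻¹⁴ W → 10 log₁₀(P_tot / 10⁻³) = −106.2 dBm

−106.2 dBm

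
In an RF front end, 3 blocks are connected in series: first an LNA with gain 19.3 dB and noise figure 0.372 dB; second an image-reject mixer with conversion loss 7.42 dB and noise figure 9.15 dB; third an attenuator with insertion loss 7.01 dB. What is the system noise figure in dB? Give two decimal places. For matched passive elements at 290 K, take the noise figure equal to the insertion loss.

1.57 dB

Convert to linear (a loss of L dB is a gain of −L dB): F_i = 10^(NF_i/10), G_i = 10^(G_i,dB/10)
  Stage 1: F_1 = 10^(0.372/10) = 1.089, G_1 = 10^(19.3/10) = 85.11
  Stage 2: F_2 = 10^(9.15/10) = 8.222, G_2 = 10^(−7.42/10) = 0.1811
  Stage 3: F_3 = 10^(7.01/10) = 5.023, G_3 = 10^(−7.01/10) = 0.1991
Friis cascade:
  F = 1.089 + (8.222 − 1)/85.11 + (5.023 − 1)/15.42 = 1.435
NF = 10 log₁₀(1.435) = 1.57 dB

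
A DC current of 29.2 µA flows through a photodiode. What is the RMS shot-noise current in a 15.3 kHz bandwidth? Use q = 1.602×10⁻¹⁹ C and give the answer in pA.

378 pA

I_n = √(2qI·B)
2qI·B = 2 × 1.602×10⁻¹⁹ × 2.92×10⁻⁵ × 1.53×10⁴ = 1.43×10⁻¹⁹ A²
I_n = √(1.43×10⁻¹⁹) = 3.78×10⁻¹⁰ A = 378 pA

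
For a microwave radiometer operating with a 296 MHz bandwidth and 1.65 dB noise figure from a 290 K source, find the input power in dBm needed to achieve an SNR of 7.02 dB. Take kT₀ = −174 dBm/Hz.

Sensitivity = −174 + 10 log₁₀(B) + NF + SNR_min
= −174 + 84.71 + 1.65 + 7.02
= −80.62 dBm → −80.6 dBm

−80.6 dBm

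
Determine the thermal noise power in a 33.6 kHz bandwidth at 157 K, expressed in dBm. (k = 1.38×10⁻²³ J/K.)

P_n = kTB = 1.38×10⁻²³ × 157 × 3.36×10⁴ = 7.28×10⁻¹⁷ W
In dBm: 10 log₁₀(7.28×10⁻¹⁷ / 10⁻³) = −131.4 dBm

−131.4 dBm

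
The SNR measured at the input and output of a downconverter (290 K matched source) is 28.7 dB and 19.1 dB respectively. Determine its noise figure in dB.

NF (dB) = SNR_in(dB) − SNR_out(dB) when the source is at T₀
NF = 28.7 − 19.1 = 9.6 dB

9.6 dB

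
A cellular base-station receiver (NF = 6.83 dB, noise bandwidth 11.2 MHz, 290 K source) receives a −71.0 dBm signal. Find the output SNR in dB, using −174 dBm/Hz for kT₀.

Noise floor: N = −174 + 10 log₁₀(B) + NF
10 log₁₀(1.12×10⁷) = 70.49 dB
N = −174 + 70.49 + 6.83 = −96.68 dBm
SNR = P_sig − N = −71.0 − (−96.68) = 25.68 dB → 25.7 dB

25.7 dB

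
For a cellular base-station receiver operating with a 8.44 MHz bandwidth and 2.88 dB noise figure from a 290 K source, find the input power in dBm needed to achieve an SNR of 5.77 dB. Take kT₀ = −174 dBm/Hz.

Sensitivity = −174 + 10 log₁₀(B) + NF + SNR_min
= −174 + 69.26 + 2.88 + 5.77
= −96.09 dBm → −96.1 dBm

−96.1 dBm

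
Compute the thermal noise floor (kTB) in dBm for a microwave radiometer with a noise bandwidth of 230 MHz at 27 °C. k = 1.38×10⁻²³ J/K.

−90.2 dBm

T = 27 °C + 273.15 = 300.15 K
P_n = kTB = 1.38×10⁻²³ × 300.15 × 2.30×10⁸ = 9.53×10⁻¹³ W
In dBm: 10 log₁₀(9.53×10⁻¹³ / 10⁻³) = −90.2 dBm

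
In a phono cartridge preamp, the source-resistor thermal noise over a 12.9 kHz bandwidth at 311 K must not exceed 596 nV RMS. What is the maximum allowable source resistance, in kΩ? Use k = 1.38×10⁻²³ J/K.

1.60 kΩ

Johnson–Nyquist: V_n = √(4kTRB) ⇒ R = V_n² / (4kTB)
4kTB = 4 × 1.38×10⁻²³ × 311 × 1.29×10⁴ = 2.21×10⁻¹⁶
R = (5.96×10⁻⁷)² / 2.21×10⁻¹⁶ = 1.60×10³ Ω = 1.60 kΩ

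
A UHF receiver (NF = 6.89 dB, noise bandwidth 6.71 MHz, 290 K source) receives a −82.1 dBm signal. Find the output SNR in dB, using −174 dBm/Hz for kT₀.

Noise floor: N = −174 + 10 log₁₀(B) + NF
10 log₁₀(6.71×10⁶) = 68.27 dB
N = −174 + 68.27 + 6.89 = −98.84 dBm
SNR = P_sig − N = −82.1 − (−98.84) = 16.74 dB → 16.7 dB

16.7 dB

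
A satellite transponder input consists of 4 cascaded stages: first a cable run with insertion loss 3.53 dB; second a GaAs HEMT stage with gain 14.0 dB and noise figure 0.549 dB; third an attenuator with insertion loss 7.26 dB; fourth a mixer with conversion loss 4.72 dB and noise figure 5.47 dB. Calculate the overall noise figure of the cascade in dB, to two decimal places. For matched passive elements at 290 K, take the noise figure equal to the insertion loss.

6.18 dB

Convert to linear (a loss of L dB is a gain of −L dB): F_i = 10^(NF_i/10), G_i = 10^(G_i,dB/10)
  Stage 1: F_1 = 10^(3.53/10) = 2.254, G_1 = 10^(−3.53/10) = 0.4436
  Stage 2: F_2 = 10^(0.549/10) = 1.135, G_2 = 10^(14.0/10) = 25.12
  Stage 3: F_3 = 10^(7.26/10) = 5.321, G_3 = 10^(−7.26/10) = 0.1879
  Stage 4: F_4 = 10^(5.47/10) = 3.524, G_4 = 10^(−4.72/10) = 0.3373
Friis cascade:
  F = 2.254 + (1.135 − 1)/0.4436 + (5.321 − 1)/11.14 + (3.524 − 1)/2.094 = 4.151
NF = 10 log₁₀(4.151) = 6.18 dB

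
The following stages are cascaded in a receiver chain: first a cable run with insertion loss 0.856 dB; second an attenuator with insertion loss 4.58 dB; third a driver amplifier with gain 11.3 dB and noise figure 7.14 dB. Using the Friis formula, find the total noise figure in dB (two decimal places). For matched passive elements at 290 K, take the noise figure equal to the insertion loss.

12.58 dB

Convert to linear (a loss of L dB is a gain of −L dB): F_i = 10^(NF_i/10), G_i = 10^(G_i,dB/10)
  Stage 1: F_1 = 10^(0.856/10) = 1.218, G_1 = 10^(−0.856/10) = 0.8211
  Stage 2: F_2 = 10^(4.58/10) = 2.871, G_2 = 10^(−4.58/10) = 0.3483
  Stage 3: F_3 = 10^(7.14/10) = 5.176, G_3 = 10^(11.3/10) = 13.49
Friis cascade:
  F = 1.218 + (2.871 − 1)/0.8211 + (5.176 − 1)/0.2860 = 18.10
NF = 10 log₁₀(18.10) = 12.58 dB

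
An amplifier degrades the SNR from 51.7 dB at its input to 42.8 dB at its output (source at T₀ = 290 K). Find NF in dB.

NF (dB) = SNR_in(dB) − SNR_out(dB) when the source is at T₀
NF = 51.7 − 42.8 = 8.9 dB

8.9 dB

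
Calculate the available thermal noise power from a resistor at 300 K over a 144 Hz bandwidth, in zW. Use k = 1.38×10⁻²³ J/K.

P_n = kTB = 1.38×10⁻²³ × 300 × 1.44×10² = 5.96×10⁻¹⁹ W = 596 zW

596 zW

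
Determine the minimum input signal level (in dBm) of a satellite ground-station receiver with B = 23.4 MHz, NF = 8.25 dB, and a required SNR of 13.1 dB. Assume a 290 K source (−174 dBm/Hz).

−79.0 dBm

Sensitivity = −174 + 10 log₁₀(B) + NF + SNR_min
= −174 + 73.69 + 8.25 + 13.1
= −78.96 dBm → −79.0 dBm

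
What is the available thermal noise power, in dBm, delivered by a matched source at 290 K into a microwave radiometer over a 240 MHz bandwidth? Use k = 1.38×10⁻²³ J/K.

P_n = kTB = 1.38×10⁻²³ × 290 × 2.40×10⁸ = 9.60×10⁻¹³ W
In dBm: 10 log₁₀(9.60×10⁻¹³ / 10⁻³) = −90.2 dBm

−90.2 dBm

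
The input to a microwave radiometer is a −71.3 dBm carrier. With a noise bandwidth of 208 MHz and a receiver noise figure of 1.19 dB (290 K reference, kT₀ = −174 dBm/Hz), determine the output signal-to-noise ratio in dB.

Noise floor: N = −174 + 10 log₁₀(B) + NF
10 log₁₀(2.08×10⁸) = 83.18 dB
N = −174 + 83.18 + 1.19 = −89.63 dBm
SNR = P_sig − N = −71.3 − (−89.63) = 18.33 dB → 18.3 dB

18.3 dB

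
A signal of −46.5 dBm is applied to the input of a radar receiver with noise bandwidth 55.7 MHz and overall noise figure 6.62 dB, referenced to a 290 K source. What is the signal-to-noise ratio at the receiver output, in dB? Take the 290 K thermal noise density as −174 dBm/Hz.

43.4 dB

Noise floor: N = −174 + 10 log₁₀(B) + NF
10 log₁₀(5.57×10⁷) = 77.46 dB
N = −174 + 77.46 + 6.62 = −89.92 dBm
SNR = P_sig − N = −46.5 − (−89.92) = 43.42 dB → 43.4 dB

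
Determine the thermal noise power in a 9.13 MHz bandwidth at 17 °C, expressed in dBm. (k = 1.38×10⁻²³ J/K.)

T = 17 °C + 273.15 = 290.15 K
P_n = kTB = 1.38×10⁻²³ × 290.15 × 9.13×10⁶ = 3.66×10⁻¹⁴ W
In dBm: 10 log₁₀(3.66×10⁻¹⁴ / 10⁻³) = −104.4 dBm

−104.4 dBm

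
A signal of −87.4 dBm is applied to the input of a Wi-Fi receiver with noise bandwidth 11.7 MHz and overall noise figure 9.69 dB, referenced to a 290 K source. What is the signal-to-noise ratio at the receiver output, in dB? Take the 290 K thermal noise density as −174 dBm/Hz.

Noise floor: N = −174 + 10 log₁₀(B) + NF
10 log₁₀(1.17×10⁷) = 70.68 dB
N = −174 + 70.68 + 9.69 = −93.63 dBm
SNR = P_sig − N = −87.4 − (−93.63) = 6.23 dB → 6.2 dB

6.2 dB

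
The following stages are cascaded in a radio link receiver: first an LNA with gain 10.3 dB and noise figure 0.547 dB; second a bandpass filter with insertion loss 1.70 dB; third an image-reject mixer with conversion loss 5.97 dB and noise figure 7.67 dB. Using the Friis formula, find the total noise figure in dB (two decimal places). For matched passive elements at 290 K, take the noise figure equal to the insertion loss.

2.67 dB

Convert to linear (a loss of L dB is a gain of −L dB): F_i = 10^(NF_i/10), G_i = 10^(G_i,dB/10)
  Stage 1: F_1 = 10^(0.547/10) = 1.134, G_1 = 10^(10.3/10) = 10.72
  Stage 2: F_2 = 10^(1.70/10) = 1.479, G_2 = 10^(−1.70/10) = 0.6761
  Stage 3: F_3 = 10^(7.67/10) = 5.848, G_3 = 10^(−5.97/10) = 0.2529
Friis cascade:
  F = 1.134 + (1.479 − 1)/10.72 + (5.848 − 1)/7.244 = 1.848
NF = 10 log₁₀(1.848) = 2.67 dB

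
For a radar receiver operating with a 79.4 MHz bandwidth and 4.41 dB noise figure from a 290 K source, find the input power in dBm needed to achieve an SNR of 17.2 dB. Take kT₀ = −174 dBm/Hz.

−73.4 dBm

Sensitivity = −174 + 10 log₁₀(B) + NF + SNR_min
= −174 + 79 + 4.41 + 17.2
= −73.39 dBm → −73.4 dBm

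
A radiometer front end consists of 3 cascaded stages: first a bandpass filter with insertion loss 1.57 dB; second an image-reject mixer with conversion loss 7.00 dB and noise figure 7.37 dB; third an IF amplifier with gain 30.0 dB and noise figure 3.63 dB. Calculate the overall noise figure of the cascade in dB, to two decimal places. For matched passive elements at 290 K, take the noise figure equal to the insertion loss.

Convert to linear (a loss of L dB is a gain of −L dB): F_i = 10^(NF_i/10), G_i = 10^(G_i,dB/10)
  Stage 1: F_1 = 10^(1.57/10) = 1.435, G_1 = 10^(−1.57/10) = 0.6966
  Stage 2: F_2 = 10^(7.37/10) = 5.458, G_2 = 10^(−7.00/10) = 0.1995
  Stage 3: F_3 = 10^(3.63/10) = 2.307, G_3 = 10^(30.0/10) = 1000
Friis cascade:
  F = 1.435 + (5.458 − 1)/0.6966 + (2.307 − 1)/0.1390 = 17.24
NF = 10 log₁₀(17.24) = 12.36 dB

12.36 dB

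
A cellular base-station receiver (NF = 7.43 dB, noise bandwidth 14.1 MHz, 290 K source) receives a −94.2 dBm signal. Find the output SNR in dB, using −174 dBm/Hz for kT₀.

Noise floor: N = −174 + 10 log₁₀(B) + NF
10 log₁₀(1.41×10⁷) = 71.49 dB
N = −174 + 71.49 + 7.43 = −95.08 dBm
SNR = P_sig − N = −94.2 − (−95.08) = 0.88 dB → 0.9 dB

0.9 dB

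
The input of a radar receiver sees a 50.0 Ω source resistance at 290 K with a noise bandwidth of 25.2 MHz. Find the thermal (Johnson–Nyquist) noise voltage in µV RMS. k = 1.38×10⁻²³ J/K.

4.49 µV

V_n = √(4kTRB)
4kTRB = 4 × 1.38×10⁻²³ × 290 × 5.00×10¹ × 2.52×10⁷ = 2.02×10⁻¹¹ V²
V_n = √(2.02×10⁻¹¹) = 4.49×10⁻⁶ V = 4.49 µV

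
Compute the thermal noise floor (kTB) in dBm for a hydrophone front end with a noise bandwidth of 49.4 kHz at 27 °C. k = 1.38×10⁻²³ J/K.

T = 27 °C + 273.15 = 300.15 K
P_n = kTB = 1.38×10⁻²³ × 300.15 × 4.94×10⁴ = 2.05×10⁻¹⁶ W
In dBm: 10 log₁₀(2.05×10⁻¹⁶ / 10⁻³) = −126.9 dBm

−126.9 dBm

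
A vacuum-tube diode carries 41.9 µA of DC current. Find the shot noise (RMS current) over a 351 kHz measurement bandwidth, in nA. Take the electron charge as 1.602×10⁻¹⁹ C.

I_n = √(2qI·B)
2qI·B = 2 × 1.602×10⁻¹⁹ × 4.19×10⁻⁵ × 3.51×10⁵ = 4.71×10⁻¹⁸ A²
I_n = √(4.71×10⁻¹⁸) = 2.17×10⁻⁹ A = 2.17 nA

2.17 nA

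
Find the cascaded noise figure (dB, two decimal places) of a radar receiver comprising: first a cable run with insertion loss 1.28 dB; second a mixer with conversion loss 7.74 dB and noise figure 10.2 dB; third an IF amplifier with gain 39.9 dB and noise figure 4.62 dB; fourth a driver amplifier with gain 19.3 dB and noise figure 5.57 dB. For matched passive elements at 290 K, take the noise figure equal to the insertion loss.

14.65 dB

Convert to linear (a loss of L dB is a gain of −L dB): F_i = 10^(NF_i/10), G_i = 10^(G_i,dB/10)
  Stage 1: F_1 = 10^(1.28/10) = 1.343, G_1 = 10^(−1.28/10) = 0.7447
  Stage 2: F_2 = 10^(10.2/10) = 10.47, G_2 = 10^(−7.74/10) = 0.1683
  Stage 3: F_3 = 10^(4.62/10) = 2.897, G_3 = 10^(39.9/10) = 9772
  Stage 4: F_4 = 10^(5.57/10) = 3.606, G_4 = 10^(19.3/10) = 85.11
Friis cascade:
  F = 1.343 + (10.47 − 1)/0.7447 + (2.897 − 1)/0.1253 + (3.606 − 1)/1225 = 29.20
NF = 10 log₁₀(29.20) = 14.65 dB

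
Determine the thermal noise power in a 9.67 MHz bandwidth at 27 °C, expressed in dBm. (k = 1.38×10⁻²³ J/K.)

T = 27 °C + 273.15 = 300.15 K
P_n = kTB = 1.38×10⁻²³ × 300.15 × 9.67×10⁶ = 4.01×10⁻¹⁴ W
In dBm: 10 log₁₀(4.01×10⁻¹⁴ / 10⁻³) = −104.0 dBm

−104.0 dBm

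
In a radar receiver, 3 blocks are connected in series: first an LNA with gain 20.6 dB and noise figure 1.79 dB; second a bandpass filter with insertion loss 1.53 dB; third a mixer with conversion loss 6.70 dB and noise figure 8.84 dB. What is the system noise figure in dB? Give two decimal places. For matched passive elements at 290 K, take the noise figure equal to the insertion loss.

2.03 dB

Convert to linear (a loss of L dB is a gain of −L dB): F_i = 10^(NF_i/10), G_i = 10^(G_i,dB/10)
  Stage 1: F_1 = 10^(1.79/10) = 1.510, G_1 = 10^(20.6/10) = 114.8
  Stage 2: F_2 = 10^(1.53/10) = 1.422, G_2 = 10^(−1.53/10) = 0.7031
  Stage 3: F_3 = 10^(8.84/10) = 7.656, G_3 = 10^(−6.70/10) = 0.2138
Friis cascade:
  F = 1.510 + (1.422 − 1)/114.8 + (7.656 − 1)/80.72 = 1.596
NF = 10 log₁₀(1.596) = 2.03 dB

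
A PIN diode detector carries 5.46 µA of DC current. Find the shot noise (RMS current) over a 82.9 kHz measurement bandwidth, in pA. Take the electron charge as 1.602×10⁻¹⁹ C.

381 pA

I_n = √(2qI·B)
2qI·B = 2 × 1.602×10⁻¹⁹ × 5.46×10⁻⁶ × 8.29×10⁴ = 1.45×10⁻¹⁹ A²
I_n = √(1.45×10⁻¹⁹) = 3.81×10⁻¹⁰ A = 381 pA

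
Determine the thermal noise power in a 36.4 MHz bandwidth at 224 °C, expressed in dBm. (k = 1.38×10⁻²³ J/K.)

−96.0 dBm

T = 224 °C + 273.15 = 497.15 K
P_n = kTB = 1.38×10⁻²³ × 497.15 × 3.64×10⁷ = 2.50×10⁻¹³ W
In dBm: 10 log₁₀(2.50×10⁻¹³ / 10⁻³) = −96.0 dBm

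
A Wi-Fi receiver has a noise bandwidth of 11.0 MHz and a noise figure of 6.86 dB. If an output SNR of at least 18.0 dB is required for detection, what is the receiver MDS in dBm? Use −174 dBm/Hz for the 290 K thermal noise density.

Sensitivity = −174 + 10 log₁₀(B) + NF + SNR_min
= −174 + 70.41 + 6.86 + 18.0
= −78.73 dBm → −78.7 dBm

−78.7 dBm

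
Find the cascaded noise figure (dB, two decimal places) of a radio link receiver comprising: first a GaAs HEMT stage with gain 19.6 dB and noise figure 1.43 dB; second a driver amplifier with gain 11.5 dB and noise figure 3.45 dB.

1.47 dB

Convert to linear (a loss of L dB is a gain of −L dB): F_i = 10^(NF_i/10), G_i = 10^(G_i,dB/10)
  Stage 1: F_1 = 10^(1.43/10) = 1.390, G_1 = 10^(19.6/10) = 91.20
  Stage 2: F_2 = 10^(3.45/10) = 2.213, G_2 = 10^(11.5/10) = 14.13
Friis cascade:
  F = 1.390 + (2.213 − 1)/91.20 = 1.403
NF = 10 log₁₀(1.403) = 1.47 dB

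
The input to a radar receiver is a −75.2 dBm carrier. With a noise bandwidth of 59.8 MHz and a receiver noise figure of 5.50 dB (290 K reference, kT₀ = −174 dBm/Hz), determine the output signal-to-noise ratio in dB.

Noise floor: N = −174 + 10 log₁₀(B) + NF
10 log₁₀(5.98×10⁷) = 77.77 dB
N = −174 + 77.77 + 5.50 = −90.73 dBm
SNR = P_sig − N = −75.2 − (−90.73) = 15.53 dB → 15.5 dB

15.5 dB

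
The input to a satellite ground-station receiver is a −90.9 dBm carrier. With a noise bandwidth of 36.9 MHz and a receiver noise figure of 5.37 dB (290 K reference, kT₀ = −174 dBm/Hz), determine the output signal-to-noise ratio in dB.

Noise floor: N = −174 + 10 log₁₀(B) + NF
10 log₁₀(3.69×10⁷) = 75.67 dB
N = −174 + 75.67 + 5.37 = −92.96 dBm
SNR = P_sig − N = −90.9 − (−92.96) = 2.06 dB → 2.1 dB

2.1 dB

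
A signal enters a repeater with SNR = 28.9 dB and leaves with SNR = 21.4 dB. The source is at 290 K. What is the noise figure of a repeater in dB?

NF (dB) = SNR_in(dB) − SNR_out(dB) when the source is at T₀
NF = 28.9 − 21.4 = 7.5 dB

7.5 dB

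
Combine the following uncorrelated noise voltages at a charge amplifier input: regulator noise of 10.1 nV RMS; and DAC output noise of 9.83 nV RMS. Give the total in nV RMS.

14.1 nV

Uncorrelated sources add in power (mean-square): V_tot = √(ΣV_i²)
V_tot = √[(1.01×10⁻⁸)² + (9.83×10⁻⁹)²] = 1.41×10⁻⁸ V = 14.1 nV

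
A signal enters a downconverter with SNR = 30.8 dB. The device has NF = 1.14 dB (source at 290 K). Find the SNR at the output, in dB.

29.66 dB

By definition F = SNR_in/SNR_out, so in dB: SNR_out = SNR_in − NF
SNR_out = 30.8 − 1.14 = 29.66 dB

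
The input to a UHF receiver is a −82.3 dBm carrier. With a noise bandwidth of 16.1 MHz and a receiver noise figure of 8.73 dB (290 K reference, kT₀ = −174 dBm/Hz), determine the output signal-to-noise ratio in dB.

Noise floor: N = −174 + 10 log₁₀(B) + NF
10 log₁₀(1.61×10⁷) = 72.07 dB
N = −174 + 72.07 + 8.73 = −93.20 dBm
SNR = P_sig − N = −82.3 − (−93.20) = 10.90 dB → 10.9 dB

10.9 dB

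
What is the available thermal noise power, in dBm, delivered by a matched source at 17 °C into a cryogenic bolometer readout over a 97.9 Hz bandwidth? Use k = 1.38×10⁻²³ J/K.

−154.1 dBm

T = 17 °C + 273.15 = 290.15 K
P_n = kTB = 1.38×10⁻²³ × 290.15 × 9.79×10¹ = 3.92×10⁻¹⁹ W
In dBm: 10 log₁₀(3.92×10⁻¹⁹ / 10⁻³) = −154.1 dBm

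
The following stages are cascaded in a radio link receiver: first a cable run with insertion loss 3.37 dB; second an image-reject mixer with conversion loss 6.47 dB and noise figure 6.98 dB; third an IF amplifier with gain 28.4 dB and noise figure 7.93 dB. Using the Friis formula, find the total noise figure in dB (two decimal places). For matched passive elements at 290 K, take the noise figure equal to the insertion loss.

Convert to linear (a loss of L dB is a gain of −L dB): F_i = 10^(NF_i/10), G_i = 10^(G_i,dB/10)
  Stage 1: F_1 = 10^(3.37/10) = 2.173, G_1 = 10^(−3.37/10) = 0.4603
  Stage 2: F_2 = 10^(6.98/10) = 4.989, G_2 = 10^(−6.47/10) = 0.2254
  Stage 3: F_3 = 10^(7.93/10) = 6.209, G_3 = 10^(28.4/10) = 691.8
Friis cascade:
  F = 2.173 + (4.989 − 1)/0.4603 + (6.209 − 1)/0.1038 = 61.04
NF = 10 log₁₀(61.04) = 17.86 dB

17.86 dB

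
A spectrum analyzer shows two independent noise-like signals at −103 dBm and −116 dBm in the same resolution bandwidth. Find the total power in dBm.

−102.8 dBm

Convert to linear, add, convert back:
P₁ = 5.01×10⁻¹⁴ W, P₂ = 2.51×10⁻¹⁵ W
P_tot = 5.26×10⁻¹⁴ W → 10 log₁₀(P_tot / 10⁻³) = −102.8 dBm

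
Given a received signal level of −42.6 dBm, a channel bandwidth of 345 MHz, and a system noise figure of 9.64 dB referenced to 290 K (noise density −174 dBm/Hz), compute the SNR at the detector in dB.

36.4 dB

Noise floor: N = −174 + 10 log₁₀(B) + NF
10 log₁₀(3.45×10⁸) = 85.38 dB
N = −174 + 85.38 + 9.64 = −78.98 dBm
SNR = P_sig − N = −42.6 − (−78.98) = 36.38 dB → 36.4 dB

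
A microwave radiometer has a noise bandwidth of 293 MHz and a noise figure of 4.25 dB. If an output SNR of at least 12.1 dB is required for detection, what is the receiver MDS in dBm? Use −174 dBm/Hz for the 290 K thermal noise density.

Sensitivity = −174 + 10 log₁₀(B) + NF + SNR_min
= −174 + 84.67 + 4.25 + 12.1
= −72.98 dBm → −73.0 dBm

−73.0 dBm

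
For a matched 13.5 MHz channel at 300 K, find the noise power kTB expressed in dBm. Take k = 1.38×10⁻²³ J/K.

P_n = kTB = 1.38×10⁻²³ × 300 × 1.35×10⁷ = 5.59×10⁻¹⁴ W
In dBm: 10 log₁₀(5.59×10⁻¹⁴ / 10⁻³) = −102.5 dBm

−102.5 dBm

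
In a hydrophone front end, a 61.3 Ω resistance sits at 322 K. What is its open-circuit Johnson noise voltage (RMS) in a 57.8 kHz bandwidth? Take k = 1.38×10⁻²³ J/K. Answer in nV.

V_n = √(4kTRB)
4kTRB = 4 × 1.38×10⁻²³ × 322 × 6.13×10¹ × 5.78×10⁴ = 6.30×10⁻¹⁴ V²
V_n = √(6.30×10⁻¹⁴) = 2.51×10⁻⁷ V = 251 nV

251 nV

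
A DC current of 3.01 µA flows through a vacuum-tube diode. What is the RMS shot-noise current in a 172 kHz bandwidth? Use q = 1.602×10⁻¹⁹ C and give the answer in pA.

407 pA

I_n = √(2qI·B)
2qI·B = 2 × 1.602×10⁻¹⁹ × 3.01×10⁻⁶ × 1.72×10⁵ = 1.66×10⁻¹⁹ A²
I_n = √(1.66×10⁻¹⁹) = 4.07×10⁻¹⁰ A = 407 pA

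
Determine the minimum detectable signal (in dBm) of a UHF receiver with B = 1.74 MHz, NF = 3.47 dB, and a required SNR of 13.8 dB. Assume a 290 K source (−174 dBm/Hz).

Sensitivity = −174 + 10 log₁₀(B) + NF + SNR_min
= −174 + 62.41 + 3.47 + 13.8
= −94.32 dBm → −94.3 dBm

−94.3 dBm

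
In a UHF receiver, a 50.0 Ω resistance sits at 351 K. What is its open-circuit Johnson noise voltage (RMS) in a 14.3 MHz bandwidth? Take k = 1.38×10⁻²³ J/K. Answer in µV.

3.72 µV

V_n = √(4kTRB)
4kTRB = 4 × 1.38×10⁻²³ × 351 × 5.00×10¹ × 1.43×10⁷ = 1.39×10⁻¹¹ V²
V_n = √(1.39×10⁻¹¹) = 3.72×10⁻⁶ V = 3.72 µV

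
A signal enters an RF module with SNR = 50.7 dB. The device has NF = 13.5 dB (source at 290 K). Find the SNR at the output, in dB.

37.2 dB

By definition F = SNR_in/SNR_out, so in dB: SNR_out = SNR_in − NF
SNR_out = 50.7 − 13.5 = 37.2 dB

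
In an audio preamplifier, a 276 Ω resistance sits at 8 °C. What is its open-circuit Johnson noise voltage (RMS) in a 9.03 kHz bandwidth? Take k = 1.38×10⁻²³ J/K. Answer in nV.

T = 8 °C + 273.15 = 281.15 K
V_n = √(4kTRB)
4kTRB = 4 × 1.38×10⁻²³ × 281.15 × 2.76×10² × 9.03×10³ = 3.87×10⁻¹⁴ V²
V_n = √(3.87×10⁻¹⁴) = 1.97×10⁻⁷ V = 197 nV

197 nV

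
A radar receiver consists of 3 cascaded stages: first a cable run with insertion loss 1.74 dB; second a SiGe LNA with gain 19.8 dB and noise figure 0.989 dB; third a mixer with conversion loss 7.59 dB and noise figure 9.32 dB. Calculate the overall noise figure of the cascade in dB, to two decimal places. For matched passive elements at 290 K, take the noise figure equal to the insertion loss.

2.99 dB

Convert to linear (a loss of L dB is a gain of −L dB): F_i = 10^(NF_i/10), G_i = 10^(G_i,dB/10)
  Stage 1: F_1 = 10^(1.74/10) = 1.493, G_1 = 10^(−1.74/10) = 0.6699
  Stage 2: F_2 = 10^(0.989/10) = 1.256, G_2 = 10^(19.8/10) = 95.50
  Stage 3: F_3 = 10^(9.32/10) = 8.551, G_3 = 10^(−7.59/10) = 0.1742
Friis cascade:
  F = 1.493 + (1.256 − 1)/0.6699 + (8.551 − 1)/63.97 = 1.993
NF = 10 log₁₀(1.993) = 2.99 dB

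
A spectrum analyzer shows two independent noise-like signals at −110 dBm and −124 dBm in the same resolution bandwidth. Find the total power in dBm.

−109.8 dBm

Convert to linear, add, convert back:
P₁ = 1.00×10⁻¹⁴ W, P₂ = 3.98×10⁻¹⁶ W
P_tot = 1.04×10⁻¹⁴ W → 10 log₁₀(P_tot / 10⁻³) = −109.8 dBm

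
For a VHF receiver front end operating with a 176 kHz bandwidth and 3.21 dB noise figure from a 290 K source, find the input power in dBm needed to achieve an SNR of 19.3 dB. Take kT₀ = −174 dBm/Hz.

Sensitivity = −174 + 10 log₁₀(B) + NF + SNR_min
= −174 + 52.46 + 3.21 + 19.3
= −99.03 dBm → −99.0 dBm

−99.0 dBm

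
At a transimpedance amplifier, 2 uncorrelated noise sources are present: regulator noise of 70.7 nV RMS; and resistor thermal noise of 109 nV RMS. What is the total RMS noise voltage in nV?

130 nV

Uncorrelated sources add in power (mean-square): V_tot = √(ΣV_i²)
V_tot = √[(7.07×10⁻⁸)² + (1.09×10⁻⁷)²] = 1.30×10⁻⁷ V = 130 nV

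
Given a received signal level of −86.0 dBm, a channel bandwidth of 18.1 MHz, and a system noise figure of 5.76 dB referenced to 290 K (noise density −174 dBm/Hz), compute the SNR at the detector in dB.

9.7 dB

Noise floor: N = −174 + 10 log₁₀(B) + NF
10 log₁₀(1.81×10⁷) = 72.58 dB
N = −174 + 72.58 + 5.76 = −95.66 dBm
SNR = P_sig − N = −86.0 − (−95.66) = 9.66 dB → 9.7 dB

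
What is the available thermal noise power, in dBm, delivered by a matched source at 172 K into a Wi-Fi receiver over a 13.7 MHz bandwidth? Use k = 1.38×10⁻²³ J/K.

−104.9 dBm

P_n = kTB = 1.38×10⁻²³ × 172 × 1.37×10⁷ = 3.25×10⁻¹⁴ W
In dBm: 10 log₁₀(3.25×10⁻¹⁴ / 10⁻³) = −104.9 dBm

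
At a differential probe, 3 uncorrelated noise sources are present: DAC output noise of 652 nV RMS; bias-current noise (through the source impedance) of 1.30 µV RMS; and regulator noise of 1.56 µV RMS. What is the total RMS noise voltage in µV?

2.13 µV

Uncorrelated sources add in power (mean-square): V_tot = √(ΣV_i²)
V_tot = √[(6.52×10⁻⁷)² + (1.30×10⁻⁶)² + (1.56×10⁻⁶)²] = 2.13×10⁻⁶ V = 2.13 µV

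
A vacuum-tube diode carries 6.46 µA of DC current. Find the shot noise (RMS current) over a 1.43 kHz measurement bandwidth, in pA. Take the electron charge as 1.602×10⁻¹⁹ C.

I_n = √(2qI·B)
2qI·B = 2 × 1.602×10⁻¹⁹ × 6.46×10⁻⁶ × 1.43×10³ = 2.96×10⁻²¹ A²
I_n = √(2.96×10⁻²¹) = 5.44×10⁻¹¹ A = 54.4 pA

54.4 pA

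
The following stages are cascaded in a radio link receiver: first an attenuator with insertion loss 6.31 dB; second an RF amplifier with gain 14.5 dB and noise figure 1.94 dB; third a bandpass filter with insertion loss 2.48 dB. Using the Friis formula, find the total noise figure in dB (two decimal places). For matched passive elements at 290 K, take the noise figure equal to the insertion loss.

Convert to linear (a loss of L dB is a gain of −L dB): F_i = 10^(NF_i/10), G_i = 10^(G_i,dB/10)
  Stage 1: F_1 = 10^(6.31/10) = 4.276, G_1 = 10^(−6.31/10) = 0.2339
  Stage 2: F_2 = 10^(1.94/10) = 1.563, G_2 = 10^(14.5/10) = 28.18
  Stage 3: F_3 = 10^(2.48/10) = 1.770, G_3 = 10^(−2.48/10) = 0.5649
Friis cascade:
  F = 4.276 + (1.563 − 1)/0.2339 + (1.770 − 1)/6.592 = 6.800
NF = 10 log₁₀(6.800) = 8.33 dB

8.33 dB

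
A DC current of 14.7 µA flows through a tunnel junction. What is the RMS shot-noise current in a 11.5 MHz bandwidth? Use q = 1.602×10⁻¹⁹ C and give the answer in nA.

I_n = √(2qI·B)
2qI·B = 2 × 1.602×10⁻¹⁹ × 1.47×10⁻⁵ × 1.15×10⁷ = 5.42×10⁻¹⁷ A²
I_n = √(5.42×10⁻¹⁷) = 7.36×10⁻⁹ A = 7.36 nA

7.36 nA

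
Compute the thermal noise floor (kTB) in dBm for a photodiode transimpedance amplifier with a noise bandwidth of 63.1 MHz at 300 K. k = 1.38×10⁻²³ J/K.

−95.8 dBm

P_n = kTB = 1.38×10⁻²³ × 300 × 6.31×10⁷ = 2.61×10⁻¹³ W
In dBm: 10 log₁₀(2.61×10⁻¹³ / 10⁻³) = −95.8 dBm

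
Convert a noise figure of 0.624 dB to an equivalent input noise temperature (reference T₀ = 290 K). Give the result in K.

F = 10^(0.624/10) = 1.15452
T_e = (F − 1)·T₀ = (1.15452 − 1) × 290 = 44.8 K

44.8 K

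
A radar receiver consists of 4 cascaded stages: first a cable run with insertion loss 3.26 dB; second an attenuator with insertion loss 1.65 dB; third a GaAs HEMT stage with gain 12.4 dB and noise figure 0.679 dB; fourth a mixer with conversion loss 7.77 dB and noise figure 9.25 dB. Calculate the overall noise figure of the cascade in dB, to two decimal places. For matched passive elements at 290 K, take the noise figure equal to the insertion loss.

Convert to linear (a loss of L dB is a gain of −L dB): F_i = 10^(NF_i/10), G_i = 10^(G_i,dB/10)
  Stage 1: F_1 = 10^(3.26/10) = 2.118, G_1 = 10^(−3.26/10) = 0.4721
  Stage 2: F_2 = 10^(1.65/10) = 1.462, G_2 = 10^(−1.65/10) = 0.6839
  Stage 3: F_3 = 10^(0.679/10) = 1.169, G_3 = 10^(12.4/10) = 17.38
  Stage 4: F_4 = 10^(9.25/10) = 8.414, G_4 = 10^(−7.77/10) = 0.1671
Friis cascade:
  F = 2.118 + (1.462 − 1)/0.4721 + (1.169 − 1)/0.3228 + (8.414 − 1)/5.610 = 4.943
NF = 10 log₁₀(4.943) = 6.94 dB

6.94 dB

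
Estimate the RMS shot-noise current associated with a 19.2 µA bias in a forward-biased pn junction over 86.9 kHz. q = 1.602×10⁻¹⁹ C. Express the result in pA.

731 pA

I_n = √(2qI·B)
2qI·B = 2 × 1.602×10⁻¹⁹ × 1.92×10⁻⁵ × 8.69×10⁴ = 5.35×10⁻¹⁹ A²
I_n = √(5.35×10⁻¹⁹) = 7.31×10⁻¹⁰ A = 731 pA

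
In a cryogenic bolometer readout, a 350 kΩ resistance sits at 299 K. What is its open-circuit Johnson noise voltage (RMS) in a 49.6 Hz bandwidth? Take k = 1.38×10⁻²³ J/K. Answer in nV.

535 nV

V_n = √(4kTRB)
4kTRB = 4 × 1.38×10⁻²³ × 299 × 3.50×10⁵ × 4.96×10¹ = 2.87×10⁻¹³ V²
V_n = √(2.87×10⁻¹³) = 5.35×10⁻⁷ V = 535 nV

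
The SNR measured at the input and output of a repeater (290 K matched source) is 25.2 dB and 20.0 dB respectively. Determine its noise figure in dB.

5.2 dB

NF (dB) = SNR_in(dB) − SNR_out(dB) when the source is at T₀
NF = 25.2 − 20.0 = 5.2 dB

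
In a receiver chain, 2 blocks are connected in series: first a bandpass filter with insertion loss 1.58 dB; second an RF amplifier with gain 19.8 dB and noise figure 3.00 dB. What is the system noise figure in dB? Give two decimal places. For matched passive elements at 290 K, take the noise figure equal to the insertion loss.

4.58 dB

Convert to linear (a loss of L dB is a gain of −L dB): F_i = 10^(NF_i/10), G_i = 10^(G_i,dB/10)
  Stage 1: F_1 = 10^(1.58/10) = 1.439, G_1 = 10^(−1.58/10) = 0.6950
  Stage 2: F_2 = 10^(3.00/10) = 1.995, G_2 = 10^(19.8/10) = 95.50
Friis cascade:
  F = 1.439 + (1.995 − 1)/0.6950 = 2.871
NF = 10 log₁₀(2.871) = 4.58 dB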